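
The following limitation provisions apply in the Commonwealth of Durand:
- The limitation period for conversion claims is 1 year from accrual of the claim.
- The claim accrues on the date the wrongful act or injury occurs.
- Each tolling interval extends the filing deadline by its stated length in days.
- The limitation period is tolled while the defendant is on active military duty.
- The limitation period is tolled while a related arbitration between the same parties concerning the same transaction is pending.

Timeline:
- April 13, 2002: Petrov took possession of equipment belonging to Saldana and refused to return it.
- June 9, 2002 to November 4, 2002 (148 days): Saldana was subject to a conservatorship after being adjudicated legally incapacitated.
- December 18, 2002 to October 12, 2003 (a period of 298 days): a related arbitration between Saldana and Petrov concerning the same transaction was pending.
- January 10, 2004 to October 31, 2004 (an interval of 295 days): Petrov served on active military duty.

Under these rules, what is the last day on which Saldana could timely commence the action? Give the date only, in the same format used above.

The limitation period began to run on April 13, 2002.
Adding the 1 year base period to April 13, 2002 gives a deadline of April 13, 2003, before any tolling.
Because the pending related arbitration ran from December 18, 2002 to October 12, 2003, the deadline is extended by 298 days to February 5, 2004.
Because the defendant's active military service ran from January 10, 2004 to October 31, 2004, the deadline is extended by 295 days to November 26, 2004.
The plaintiff's legal incapacity from June 9, 2002 to November 4, 2002 does not toll the period, because no stated rule makes the plaintiff's incapacity a tolling event.

November 26, 2004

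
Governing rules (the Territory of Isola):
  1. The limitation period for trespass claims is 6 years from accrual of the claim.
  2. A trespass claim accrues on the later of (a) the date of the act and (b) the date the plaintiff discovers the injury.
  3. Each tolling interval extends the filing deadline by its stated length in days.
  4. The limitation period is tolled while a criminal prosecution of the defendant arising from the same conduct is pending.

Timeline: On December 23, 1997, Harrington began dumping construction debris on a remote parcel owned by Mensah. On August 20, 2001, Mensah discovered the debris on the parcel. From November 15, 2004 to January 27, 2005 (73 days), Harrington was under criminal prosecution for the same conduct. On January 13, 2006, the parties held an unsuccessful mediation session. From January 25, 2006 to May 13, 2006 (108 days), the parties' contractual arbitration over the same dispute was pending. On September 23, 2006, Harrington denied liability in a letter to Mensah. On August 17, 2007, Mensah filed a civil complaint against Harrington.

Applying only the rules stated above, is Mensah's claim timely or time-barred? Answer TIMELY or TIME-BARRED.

TIMELY

Because discovery on August 20, 2001 post-dates the December 23, 1997 act, accrual under the later-of rule falls on August 20, 2001.
Adding the 6 years base period to August 20, 2001 gives a deadline of August 20, 2007, before any tolling.
The pending criminal prosecution from November 15, 2004 to January 27, 2005 tolled the period for 73 days, extending the deadline to November 1, 2007.
No stated provision tolls the period for a pending arbitration, so the interval from January 25, 2006 to May 13, 2006 has no effect on the deadline.
Nothing else in the chronology tolls or restarts the period.
Mensah filed on August 17, 2007, before the November 1, 2007 deadline, so the action is timely.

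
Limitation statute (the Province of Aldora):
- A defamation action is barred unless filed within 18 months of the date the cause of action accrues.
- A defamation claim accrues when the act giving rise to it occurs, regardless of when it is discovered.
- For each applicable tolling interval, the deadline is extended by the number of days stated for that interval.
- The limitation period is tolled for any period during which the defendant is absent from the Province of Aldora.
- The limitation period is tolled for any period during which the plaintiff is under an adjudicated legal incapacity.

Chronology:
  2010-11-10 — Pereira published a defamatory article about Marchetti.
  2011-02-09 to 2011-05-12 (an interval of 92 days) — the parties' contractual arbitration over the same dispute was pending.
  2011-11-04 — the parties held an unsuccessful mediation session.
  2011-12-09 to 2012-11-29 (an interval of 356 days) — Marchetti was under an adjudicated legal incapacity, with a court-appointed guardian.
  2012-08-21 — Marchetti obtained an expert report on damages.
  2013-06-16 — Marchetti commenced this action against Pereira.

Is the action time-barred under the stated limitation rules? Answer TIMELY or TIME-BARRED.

The limitation period began to run on 2010-11-10.
18 months from 2010-11-10 is 2012-05-10.
The plaintiff's legal incapacity from 2011-12-09 to 2012-11-29 tolled the period for 356 days, extending the deadline to 2013-05-01.
The pending related arbitration from 2011-02-09 to 2011-05-12 does not toll the period, because no stated rule makes a pending arbitration a tolling event.
Nothing else in the chronology tolls or restarts the period.
Filing on 2013-06-16 missed the 2013-05-01 deadline — the action is time-barred.

TIME-BARRED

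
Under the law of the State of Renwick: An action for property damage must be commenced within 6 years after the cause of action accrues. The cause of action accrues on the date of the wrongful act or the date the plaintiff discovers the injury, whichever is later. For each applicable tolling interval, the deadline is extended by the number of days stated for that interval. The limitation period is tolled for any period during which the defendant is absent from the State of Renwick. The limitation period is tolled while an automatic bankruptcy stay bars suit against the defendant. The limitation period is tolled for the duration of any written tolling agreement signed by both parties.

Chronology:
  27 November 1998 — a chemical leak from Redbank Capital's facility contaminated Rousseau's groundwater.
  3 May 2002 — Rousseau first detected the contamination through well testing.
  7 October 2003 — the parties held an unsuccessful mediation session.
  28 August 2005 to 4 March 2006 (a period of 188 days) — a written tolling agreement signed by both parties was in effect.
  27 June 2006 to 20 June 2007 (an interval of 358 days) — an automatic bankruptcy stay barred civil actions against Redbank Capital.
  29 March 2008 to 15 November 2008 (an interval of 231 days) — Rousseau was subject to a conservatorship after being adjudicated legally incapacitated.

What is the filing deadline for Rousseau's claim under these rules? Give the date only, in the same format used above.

Taking the later of the act (27 November 1998) and discovery (3 May 2002), the claim accrued on 3 May 2002.
The untolled deadline — 6 years after 3 May 2002 — is 3 May 2008.
Because the written tolling agreement ran from 28 August 2005 to 4 March 2006, the deadline is extended by 188 days to 7 November 2008.
The automatic bankruptcy stay from 27 June 2006 to 20 June 2007 tolled the period for 358 days, extending the deadline to 31 October 2009.
The plaintiff's legal incapacity from 29 March 2008 to 15 November 2008 does not toll the period, because no stated rule makes the plaintiff's incapacity a tolling event.
Nothing else in the chronology tolls or restarts the period.

31 October 2009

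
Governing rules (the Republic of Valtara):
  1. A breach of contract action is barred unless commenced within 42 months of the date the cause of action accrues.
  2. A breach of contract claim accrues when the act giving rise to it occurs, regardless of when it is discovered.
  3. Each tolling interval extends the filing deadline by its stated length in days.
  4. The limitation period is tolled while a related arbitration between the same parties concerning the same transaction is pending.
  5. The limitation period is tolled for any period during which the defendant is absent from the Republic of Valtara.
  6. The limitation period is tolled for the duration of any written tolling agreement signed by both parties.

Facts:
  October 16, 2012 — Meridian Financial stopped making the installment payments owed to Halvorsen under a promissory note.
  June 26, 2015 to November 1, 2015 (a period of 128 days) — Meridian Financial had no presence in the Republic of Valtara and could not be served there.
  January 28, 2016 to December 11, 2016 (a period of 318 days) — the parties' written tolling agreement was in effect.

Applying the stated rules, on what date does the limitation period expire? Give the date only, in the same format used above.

July 6, 2017

The limitation period began to run on October 16, 2012.
Adding the 42 months base period to October 16, 2012 gives a deadline of April 16, 2016, before any tolling.
The period was tolled for 128 days by the defendant's absence from the jurisdiction (June 26, 2015 to November 1, 2015), pushing the deadline to August 22, 2016.
The period was tolled for 318 days by the written tolling agreement (January 28, 2016 to December 11, 2016), pushing the deadline to July 6, 2017.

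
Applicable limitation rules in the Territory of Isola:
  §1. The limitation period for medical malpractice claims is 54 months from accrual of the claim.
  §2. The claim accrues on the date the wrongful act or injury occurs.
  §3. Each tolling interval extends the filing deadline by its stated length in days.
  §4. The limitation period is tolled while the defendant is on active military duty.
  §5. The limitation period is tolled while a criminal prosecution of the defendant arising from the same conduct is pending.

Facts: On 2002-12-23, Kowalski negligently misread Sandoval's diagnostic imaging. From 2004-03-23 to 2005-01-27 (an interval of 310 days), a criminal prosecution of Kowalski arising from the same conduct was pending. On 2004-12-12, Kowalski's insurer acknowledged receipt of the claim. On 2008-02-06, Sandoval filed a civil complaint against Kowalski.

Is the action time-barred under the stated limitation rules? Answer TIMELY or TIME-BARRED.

TIMELY

The claim accrued on 2002-12-23, the date of the act.
Adding the 54 months base period to 2002-12-23 gives a deadline of 2007-06-23, before any tolling.
The pending criminal prosecution from 2004-03-23 to 2005-01-27 tolled the period for 310 days, extending the deadline to 2008-04-28.
Nothing else in the chronology tolls or restarts the period.
Filing on 2008-02-06 beat the 2008-04-28 deadline — the action is timely.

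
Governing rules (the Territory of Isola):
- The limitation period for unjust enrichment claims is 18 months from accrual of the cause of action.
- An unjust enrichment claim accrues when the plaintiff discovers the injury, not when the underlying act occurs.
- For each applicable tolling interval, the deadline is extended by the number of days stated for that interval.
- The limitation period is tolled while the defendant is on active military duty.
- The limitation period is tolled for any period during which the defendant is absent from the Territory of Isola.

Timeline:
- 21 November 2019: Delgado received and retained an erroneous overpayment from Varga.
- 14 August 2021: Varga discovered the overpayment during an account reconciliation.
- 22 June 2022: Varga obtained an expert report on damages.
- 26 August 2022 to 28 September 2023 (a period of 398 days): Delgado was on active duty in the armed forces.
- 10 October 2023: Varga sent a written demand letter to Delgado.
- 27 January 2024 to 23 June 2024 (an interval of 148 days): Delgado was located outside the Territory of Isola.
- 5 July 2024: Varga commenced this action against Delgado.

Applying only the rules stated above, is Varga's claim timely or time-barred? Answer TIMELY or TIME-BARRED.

TIMELY

The claim did not accrue until Varga discovered the injury on 14 August 2021; the 21 November 2019 act date does not start the clock under the stated rule.
18 months from 14 August 2021 is 14 February 2023.
The defendant's active military service from 26 August 2022 to 28 September 2023 tolled the period for 398 days, extending the deadline to 18 March 2024.
The period was tolled for 148 days by the defendant's absence from the jurisdiction (27 January 2024 to 23 June 2024), pushing the deadline to 13 August 2024.
Nothing else in the chronology tolls or restarts the period.
Filing on 5 July 2024 beat the 13 August 2024 deadline — the action is timely.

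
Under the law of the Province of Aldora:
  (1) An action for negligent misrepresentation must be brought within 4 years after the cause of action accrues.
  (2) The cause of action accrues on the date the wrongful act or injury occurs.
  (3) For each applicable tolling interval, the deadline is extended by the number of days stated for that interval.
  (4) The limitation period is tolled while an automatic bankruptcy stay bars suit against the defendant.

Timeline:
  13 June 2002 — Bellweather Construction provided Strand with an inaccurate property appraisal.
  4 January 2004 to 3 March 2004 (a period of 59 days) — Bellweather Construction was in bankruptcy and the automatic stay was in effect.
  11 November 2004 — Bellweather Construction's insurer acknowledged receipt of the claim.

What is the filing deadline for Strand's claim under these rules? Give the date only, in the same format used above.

The cause of action accrued on 13 June 2002, the date of the act.
The untolled deadline — 4 years after 13 June 2002 — is 13 June 2006.
The period was tolled for 59 days by the automatic bankruptcy stay (4 January 2004 to 3 March 2004), pushing the deadline to 11 August 2006.
Nothing else in the chronology tolls or restarts the period.

11 August 2006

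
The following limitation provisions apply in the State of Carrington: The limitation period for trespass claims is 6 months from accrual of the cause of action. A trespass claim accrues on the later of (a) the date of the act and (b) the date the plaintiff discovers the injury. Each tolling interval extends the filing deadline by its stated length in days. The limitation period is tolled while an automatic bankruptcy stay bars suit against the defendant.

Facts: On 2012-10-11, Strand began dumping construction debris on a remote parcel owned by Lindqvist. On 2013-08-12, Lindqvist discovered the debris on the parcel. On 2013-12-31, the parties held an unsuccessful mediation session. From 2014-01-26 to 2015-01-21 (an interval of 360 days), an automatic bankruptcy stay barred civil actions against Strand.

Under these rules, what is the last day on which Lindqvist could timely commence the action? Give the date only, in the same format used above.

The claim accrued on 2013-08-12 — the later of the 2012-10-11 act and the 2013-08-12 discovery.
Adding the 6 months base period to 2013-08-12 gives a deadline of 2014-02-12, before any tolling.
Because the automatic bankruptcy stay ran from 2014-01-26 to 2015-01-21, the deadline is extended by 360 days to 2015-02-07.
None of the other events listed affects the running of the period under the stated rules.

2015-02-07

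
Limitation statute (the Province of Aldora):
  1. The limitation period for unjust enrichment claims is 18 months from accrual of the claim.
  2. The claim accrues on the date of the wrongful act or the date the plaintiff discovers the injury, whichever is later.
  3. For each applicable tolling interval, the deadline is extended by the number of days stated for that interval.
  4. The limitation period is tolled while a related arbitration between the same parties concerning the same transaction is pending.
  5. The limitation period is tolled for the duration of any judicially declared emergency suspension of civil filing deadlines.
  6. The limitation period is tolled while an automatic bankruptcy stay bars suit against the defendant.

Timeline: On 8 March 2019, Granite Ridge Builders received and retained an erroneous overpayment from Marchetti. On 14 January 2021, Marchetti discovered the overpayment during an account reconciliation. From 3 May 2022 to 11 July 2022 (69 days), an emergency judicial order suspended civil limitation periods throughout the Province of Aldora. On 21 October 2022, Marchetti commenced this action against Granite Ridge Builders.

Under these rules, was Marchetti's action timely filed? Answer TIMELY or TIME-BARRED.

The claim accrued on 14 January 2021 — the later of the 8 March 2019 act and the 14 January 2021 discovery.
The untolled deadline — 18 months after 14 January 2021 — is 14 July 2022.
The emergency suspension of filing deadlines from 3 May 2022 to 11 July 2022 tolled the period for 69 days, extending the deadline to 21 September 2022.
Marchetti filed on 21 October 2022, after the 21 September 2022 deadline, so the action is time-barred.

TIME-BARRED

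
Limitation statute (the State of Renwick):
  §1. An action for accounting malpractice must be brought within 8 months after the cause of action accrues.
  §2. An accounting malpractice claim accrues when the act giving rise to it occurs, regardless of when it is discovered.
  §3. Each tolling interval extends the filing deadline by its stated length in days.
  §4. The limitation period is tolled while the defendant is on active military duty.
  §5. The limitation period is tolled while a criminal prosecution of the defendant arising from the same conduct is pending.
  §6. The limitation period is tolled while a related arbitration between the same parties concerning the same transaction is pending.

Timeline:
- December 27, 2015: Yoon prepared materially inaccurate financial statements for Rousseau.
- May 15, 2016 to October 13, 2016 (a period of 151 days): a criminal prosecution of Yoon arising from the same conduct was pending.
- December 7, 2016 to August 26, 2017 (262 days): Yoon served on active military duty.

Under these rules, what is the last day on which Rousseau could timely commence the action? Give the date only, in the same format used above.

The claim accrued on December 27, 2015, when the wrongful act occurred.
The untolled deadline — 8 months after December 27, 2015 — is August 27, 2016.
Because the pending criminal prosecution ran from May 15, 2016 to October 13, 2016, the deadline is extended by 151 days to January 25, 2017.
The period was tolled for 262 days by the defendant's active military service (December 7, 2016 to August 26, 2017), pushing the deadline to October 14, 2017.

October 14, 2017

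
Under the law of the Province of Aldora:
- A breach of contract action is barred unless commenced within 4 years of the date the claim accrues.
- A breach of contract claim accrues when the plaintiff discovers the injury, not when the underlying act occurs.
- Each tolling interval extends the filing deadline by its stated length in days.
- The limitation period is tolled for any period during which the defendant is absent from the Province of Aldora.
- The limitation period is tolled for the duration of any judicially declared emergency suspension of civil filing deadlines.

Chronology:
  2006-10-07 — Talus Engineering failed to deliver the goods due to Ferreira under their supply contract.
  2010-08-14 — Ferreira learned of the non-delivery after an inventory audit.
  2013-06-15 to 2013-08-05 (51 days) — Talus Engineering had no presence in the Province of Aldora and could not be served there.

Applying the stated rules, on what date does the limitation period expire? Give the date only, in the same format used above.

2014-10-04

The claim did not accrue until Ferreira discovered the injury on 2010-08-14; the 2006-10-07 act date does not start the clock under the stated rule.
Adding the 4 years base period to 2010-08-14 gives a deadline of 2014-08-14, before any tolling.
The defendant's absence from the jurisdiction from 2013-06-15 to 2013-08-05 tolled the period for 51 days, extending the deadline to 2014-10-04.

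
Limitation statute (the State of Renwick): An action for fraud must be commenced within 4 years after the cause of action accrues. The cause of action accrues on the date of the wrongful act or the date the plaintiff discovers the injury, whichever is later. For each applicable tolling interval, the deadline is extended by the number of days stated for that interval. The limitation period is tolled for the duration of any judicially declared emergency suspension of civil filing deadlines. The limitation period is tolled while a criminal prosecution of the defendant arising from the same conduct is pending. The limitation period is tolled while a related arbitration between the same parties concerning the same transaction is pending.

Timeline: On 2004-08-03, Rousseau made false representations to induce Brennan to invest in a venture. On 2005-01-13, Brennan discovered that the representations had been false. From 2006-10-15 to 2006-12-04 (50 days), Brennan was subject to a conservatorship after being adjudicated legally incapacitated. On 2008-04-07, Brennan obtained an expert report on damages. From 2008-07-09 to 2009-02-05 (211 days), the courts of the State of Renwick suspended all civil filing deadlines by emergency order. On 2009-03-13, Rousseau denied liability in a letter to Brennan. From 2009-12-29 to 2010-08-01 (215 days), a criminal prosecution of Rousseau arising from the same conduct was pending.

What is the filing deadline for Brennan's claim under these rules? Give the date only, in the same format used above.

2009-08-12

Because discovery on 2005-01-13 post-dates the 2004-08-03 act, accrual under the later-of rule falls on 2005-01-13.
4 years from 2005-01-13 is 2009-01-13.
The period was tolled for 211 days by the emergency suspension of filing deadlines (2008-07-09 to 2009-02-05), pushing the deadline to 2009-08-12.
The pending criminal prosecution from 2009-12-29 to 2010-08-01 began after the period had already run on 2009-08-12, so it has no tolling effect.
The plaintiff's legal incapacity from 2006-10-15 to 2006-12-04 does not toll the period, because no stated rule makes the plaintiff's incapacity a tolling event.
The other events in the timeline have no effect on the limitation period under the stated rules.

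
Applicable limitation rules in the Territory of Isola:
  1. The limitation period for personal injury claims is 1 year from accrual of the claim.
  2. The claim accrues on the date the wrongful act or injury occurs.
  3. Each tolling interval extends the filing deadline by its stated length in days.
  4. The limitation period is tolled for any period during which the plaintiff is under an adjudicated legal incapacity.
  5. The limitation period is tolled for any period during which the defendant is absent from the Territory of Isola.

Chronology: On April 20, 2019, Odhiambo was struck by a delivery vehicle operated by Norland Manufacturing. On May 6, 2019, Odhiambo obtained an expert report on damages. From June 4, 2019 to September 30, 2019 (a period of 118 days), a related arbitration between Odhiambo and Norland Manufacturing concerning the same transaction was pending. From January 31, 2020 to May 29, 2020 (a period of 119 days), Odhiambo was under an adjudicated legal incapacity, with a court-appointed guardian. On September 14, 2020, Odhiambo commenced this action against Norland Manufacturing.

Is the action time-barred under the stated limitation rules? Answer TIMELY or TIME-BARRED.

The claim accrued on April 20, 2019, when the wrongful act occurred.
The untolled deadline — 1 year after April 20, 2019 — is April 20, 2020.
The period was tolled for 119 days by the plaintiff's legal incapacity (January 31, 2020 to May 29, 2020), pushing the deadline to August 17, 2020.
No stated provision tolls the period for a pending arbitration, so the interval from June 4, 2019 to September 30, 2019 has no effect on the deadline.
None of the other events listed affects the running of the period under the stated rules.
Odhiambo filed on September 14, 2020, after the August 17, 2020 deadline, so the action is time-barred.

TIME-BARRED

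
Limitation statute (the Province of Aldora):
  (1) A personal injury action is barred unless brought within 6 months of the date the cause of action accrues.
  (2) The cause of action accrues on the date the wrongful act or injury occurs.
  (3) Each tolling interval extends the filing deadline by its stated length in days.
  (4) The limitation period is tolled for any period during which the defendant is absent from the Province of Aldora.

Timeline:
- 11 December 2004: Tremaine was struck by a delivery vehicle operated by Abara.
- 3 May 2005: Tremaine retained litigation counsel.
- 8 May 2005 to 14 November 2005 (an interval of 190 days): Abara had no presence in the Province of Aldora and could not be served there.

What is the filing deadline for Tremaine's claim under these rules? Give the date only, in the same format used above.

18 December 2005

The cause of action accrued on 11 December 2004, the date of the act.
6 months from 11 December 2004 is 11 June 2005.
Because the defendant's absence from the jurisdiction ran from 8 May 2005 to 14 November 2005, the deadline is extended by 190 days to 18 December 2005.
None of the other events listed affects the running of the period under the stated rules.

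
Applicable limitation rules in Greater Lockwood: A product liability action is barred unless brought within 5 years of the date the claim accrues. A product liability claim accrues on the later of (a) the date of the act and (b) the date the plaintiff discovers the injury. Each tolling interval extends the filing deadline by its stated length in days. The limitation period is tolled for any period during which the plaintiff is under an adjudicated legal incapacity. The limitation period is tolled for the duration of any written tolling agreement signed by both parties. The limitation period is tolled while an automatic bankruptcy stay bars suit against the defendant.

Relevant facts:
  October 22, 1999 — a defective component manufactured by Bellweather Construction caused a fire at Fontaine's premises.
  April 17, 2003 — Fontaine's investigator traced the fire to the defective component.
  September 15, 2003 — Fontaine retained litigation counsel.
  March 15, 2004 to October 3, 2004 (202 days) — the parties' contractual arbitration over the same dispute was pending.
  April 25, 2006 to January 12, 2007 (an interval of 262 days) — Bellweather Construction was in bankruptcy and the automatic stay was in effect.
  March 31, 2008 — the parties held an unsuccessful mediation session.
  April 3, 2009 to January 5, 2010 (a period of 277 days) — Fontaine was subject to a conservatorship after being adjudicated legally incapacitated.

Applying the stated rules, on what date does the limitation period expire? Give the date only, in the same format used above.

Taking the later of the act (October 22, 1999) and discovery (April 17, 2003), the claim accrued on April 17, 2003.
5 years from April 17, 2003 is April 17, 2008.
The automatic bankruptcy stay from April 25, 2006 to January 12, 2007 tolled the period for 262 days, extending the deadline to January 4, 2009.
The plaintiff's legal incapacity starting April 3, 2009 came too late — the period had run on January 4, 2009 — and so does not extend the deadline.
Although a pending arbitration ran from March 15, 2004 to October 3, 2004, the stated rules do not make that a tolling event, so it is disregarded.
The other events in the timeline have no effect on the limitation period under the stated rules.

January 4, 2009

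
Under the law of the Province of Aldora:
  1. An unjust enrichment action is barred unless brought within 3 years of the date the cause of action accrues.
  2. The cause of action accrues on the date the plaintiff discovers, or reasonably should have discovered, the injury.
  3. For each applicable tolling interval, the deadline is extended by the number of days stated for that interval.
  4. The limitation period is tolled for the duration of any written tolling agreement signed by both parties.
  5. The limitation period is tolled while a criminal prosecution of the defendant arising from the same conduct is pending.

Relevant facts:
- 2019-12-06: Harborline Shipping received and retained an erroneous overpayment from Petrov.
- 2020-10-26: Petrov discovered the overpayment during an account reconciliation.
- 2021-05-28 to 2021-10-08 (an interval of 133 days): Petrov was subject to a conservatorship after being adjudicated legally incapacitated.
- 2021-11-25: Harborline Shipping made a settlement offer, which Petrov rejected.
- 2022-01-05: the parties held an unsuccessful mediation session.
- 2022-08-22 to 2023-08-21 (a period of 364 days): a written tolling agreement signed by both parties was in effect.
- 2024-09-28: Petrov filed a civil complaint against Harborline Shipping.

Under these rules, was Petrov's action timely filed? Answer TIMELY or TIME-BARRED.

TIMELY

Accrual is tied to discovery, so the period began on 2020-10-26 rather than on 2019-12-06 when the act occurred.
Adding the 3 years base period to 2020-10-26 gives a deadline of 2023-10-26, before any tolling.
The written tolling agreement from 2022-08-22 to 2023-08-21 tolled the period for 364 days, extending the deadline to 2024-10-24.
The plaintiff's legal incapacity from 2021-05-28 to 2021-10-08 does not toll the period, because no stated rule makes the plaintiff's incapacity a tolling event.
Nothing else in the chronology tolls or restarts the period.
Filing on 2024-09-28 beat the 2024-10-24 deadline — the action is timely.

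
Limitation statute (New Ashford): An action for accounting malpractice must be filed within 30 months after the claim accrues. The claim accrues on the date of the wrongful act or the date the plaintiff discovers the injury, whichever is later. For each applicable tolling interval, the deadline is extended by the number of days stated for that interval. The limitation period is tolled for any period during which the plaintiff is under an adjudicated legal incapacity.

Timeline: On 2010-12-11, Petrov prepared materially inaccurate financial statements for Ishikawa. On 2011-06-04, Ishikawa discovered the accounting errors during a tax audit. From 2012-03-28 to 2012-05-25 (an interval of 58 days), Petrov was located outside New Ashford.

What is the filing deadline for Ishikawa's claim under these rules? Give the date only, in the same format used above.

2013-12-04

Because discovery on 2011-06-04 post-dates the 2010-12-11 act, accrual under the later-of rule falls on 2011-06-04.
The untolled deadline — 30 months after 2011-06-04 — is 2013-12-04.
Although the defendant's absence ran from 2012-03-28 to 2012-05-25, the stated rules do not make that a tolling event, so it is disregarded.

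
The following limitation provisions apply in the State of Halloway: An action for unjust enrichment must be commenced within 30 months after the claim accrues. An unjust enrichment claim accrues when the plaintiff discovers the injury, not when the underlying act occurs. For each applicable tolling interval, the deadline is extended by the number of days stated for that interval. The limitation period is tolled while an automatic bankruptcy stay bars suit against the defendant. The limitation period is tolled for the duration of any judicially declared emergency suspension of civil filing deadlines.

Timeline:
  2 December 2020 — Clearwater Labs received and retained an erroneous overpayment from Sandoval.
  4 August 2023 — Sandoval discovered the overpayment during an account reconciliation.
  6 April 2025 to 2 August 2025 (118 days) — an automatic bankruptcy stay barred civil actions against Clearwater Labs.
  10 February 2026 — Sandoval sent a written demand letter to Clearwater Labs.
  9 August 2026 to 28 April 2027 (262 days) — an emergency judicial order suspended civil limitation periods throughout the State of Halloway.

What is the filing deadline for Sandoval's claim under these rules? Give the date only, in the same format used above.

2 June 2026

The claim did not accrue until Sandoval discovered the injury on 4 August 2023; the 2 December 2020 act date does not start the clock under the stated rule.
Adding the 30 months base period to 4 August 2023 gives a deadline of 4 February 2026, before any tolling.
The period was tolled for 118 days by the automatic bankruptcy stay (6 April 2025 to 2 August 2025), pushing the deadline to 2 June 2026.
The emergency suspension of filing deadlines from 9 August 2026 to 28 April 2027 began after the period had already run on 2 June 2026, so it has no tolling effect.
None of the other events listed affects the running of the period under the stated rules.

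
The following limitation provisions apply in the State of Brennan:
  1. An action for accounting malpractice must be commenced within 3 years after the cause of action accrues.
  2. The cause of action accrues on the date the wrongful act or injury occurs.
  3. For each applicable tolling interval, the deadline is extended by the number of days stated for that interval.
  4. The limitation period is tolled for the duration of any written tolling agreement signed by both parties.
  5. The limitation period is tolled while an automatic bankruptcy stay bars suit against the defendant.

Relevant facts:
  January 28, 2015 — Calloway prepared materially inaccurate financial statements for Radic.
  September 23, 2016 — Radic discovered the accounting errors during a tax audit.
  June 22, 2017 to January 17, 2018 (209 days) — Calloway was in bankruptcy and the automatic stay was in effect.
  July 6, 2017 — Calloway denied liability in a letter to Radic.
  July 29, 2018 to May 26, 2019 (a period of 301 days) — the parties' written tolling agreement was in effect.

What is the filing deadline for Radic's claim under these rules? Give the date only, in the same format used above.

Because the rule ties accrual to occurrence, the claim accrued on January 28, 2015, not on the September 23, 2016 discovery date.
3 years from January 28, 2015 is January 28, 2018.
The period was tolled for 209 days by the automatic bankruptcy stay (June 22, 2017 to January 17, 2018), pushing the deadline to August 25, 2018.
The written tolling agreement from July 29, 2018 to May 26, 2019 tolled the period for 301 days, extending the deadline to June 22, 2019.
The other events in the timeline have no effect on the limitation period under the stated rules.

June 22, 2019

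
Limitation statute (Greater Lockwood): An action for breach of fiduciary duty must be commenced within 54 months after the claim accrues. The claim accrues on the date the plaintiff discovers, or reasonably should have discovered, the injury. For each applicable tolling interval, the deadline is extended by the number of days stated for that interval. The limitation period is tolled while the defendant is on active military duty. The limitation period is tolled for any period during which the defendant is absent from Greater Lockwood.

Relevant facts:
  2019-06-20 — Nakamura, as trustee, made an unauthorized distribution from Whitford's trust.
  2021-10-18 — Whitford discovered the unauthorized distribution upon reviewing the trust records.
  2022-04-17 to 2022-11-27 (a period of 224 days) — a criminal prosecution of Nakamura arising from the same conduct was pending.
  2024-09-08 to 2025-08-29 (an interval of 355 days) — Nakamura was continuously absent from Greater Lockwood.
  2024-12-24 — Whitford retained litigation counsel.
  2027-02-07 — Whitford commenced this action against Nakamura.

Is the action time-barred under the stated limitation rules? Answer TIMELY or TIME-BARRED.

TIMELY

Under the discovery rule, the claim accrued on 2021-10-18, when Whitford discovered the injury — not on the 2019-06-20 date of the underlying act.
54 months from 2021-10-18 is 2026-04-18.
Because the defendant's absence from the jurisdiction ran from 2024-09-08 to 2025-08-29, the deadline is extended by 355 days to 2027-04-08.
Although a criminal prosecution ran from 2022-04-17 to 2022-11-27, the stated rules do not make that a tolling event, so it is disregarded.
The other events in the timeline have no effect on the limitation period under the stated rules.
The 2027-02-07 filing precedes the 2027-04-08 deadline; the claim is timely.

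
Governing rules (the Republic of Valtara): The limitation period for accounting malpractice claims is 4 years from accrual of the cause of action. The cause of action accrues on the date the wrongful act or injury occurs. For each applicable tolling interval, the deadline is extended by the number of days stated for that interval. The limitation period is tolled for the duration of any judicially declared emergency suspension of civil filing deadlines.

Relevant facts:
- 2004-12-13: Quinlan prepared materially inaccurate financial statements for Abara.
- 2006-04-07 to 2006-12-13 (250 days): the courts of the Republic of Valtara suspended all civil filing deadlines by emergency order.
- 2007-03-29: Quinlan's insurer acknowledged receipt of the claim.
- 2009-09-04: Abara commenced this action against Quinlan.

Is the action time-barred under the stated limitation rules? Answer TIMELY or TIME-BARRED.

TIME-BARRED

The cause of action accrued on 2004-12-13, the date of the act.
Adding the 4 years base period to 2004-12-13 gives a deadline of 2008-12-13, before any tolling.
Because the emergency suspension of filing deadlines ran from 2006-04-07 to 2006-12-13, the deadline is extended by 250 days to 2009-08-20.
Nothing else in the chronology tolls or restarts the period.
The 2009-09-04 filing falls after the 2009-08-20 deadline; the claim is time-barred.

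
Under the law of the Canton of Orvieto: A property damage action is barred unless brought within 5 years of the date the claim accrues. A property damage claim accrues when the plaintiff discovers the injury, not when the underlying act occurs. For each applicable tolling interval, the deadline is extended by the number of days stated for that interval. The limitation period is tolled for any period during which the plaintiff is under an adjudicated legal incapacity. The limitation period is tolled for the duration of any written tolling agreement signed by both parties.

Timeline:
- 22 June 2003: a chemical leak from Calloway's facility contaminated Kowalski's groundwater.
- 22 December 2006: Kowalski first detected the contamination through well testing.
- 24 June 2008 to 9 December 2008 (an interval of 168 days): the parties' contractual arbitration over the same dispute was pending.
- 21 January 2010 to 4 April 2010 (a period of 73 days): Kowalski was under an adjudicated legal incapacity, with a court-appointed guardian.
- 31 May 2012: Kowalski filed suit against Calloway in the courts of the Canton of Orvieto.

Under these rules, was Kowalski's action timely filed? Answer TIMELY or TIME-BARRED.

TIME-BARRED

Accrual is tied to discovery, so the period began on 22 December 2006 rather than on 22 June 2003 when the act occurred.
5 years from 22 December 2006 is 22 December 2011.
Because the plaintiff's legal incapacity ran from 21 January 2010 to 4 April 2010, the deadline is extended by 73 days to 4 March 2012.
The pending related arbitration from 24 June 2008 to 9 December 2008 does not toll the period, because no stated rule makes a pending arbitration a tolling event.
Filing on 31 May 2012 missed the 4 March 2012 deadline — the action is time-barred.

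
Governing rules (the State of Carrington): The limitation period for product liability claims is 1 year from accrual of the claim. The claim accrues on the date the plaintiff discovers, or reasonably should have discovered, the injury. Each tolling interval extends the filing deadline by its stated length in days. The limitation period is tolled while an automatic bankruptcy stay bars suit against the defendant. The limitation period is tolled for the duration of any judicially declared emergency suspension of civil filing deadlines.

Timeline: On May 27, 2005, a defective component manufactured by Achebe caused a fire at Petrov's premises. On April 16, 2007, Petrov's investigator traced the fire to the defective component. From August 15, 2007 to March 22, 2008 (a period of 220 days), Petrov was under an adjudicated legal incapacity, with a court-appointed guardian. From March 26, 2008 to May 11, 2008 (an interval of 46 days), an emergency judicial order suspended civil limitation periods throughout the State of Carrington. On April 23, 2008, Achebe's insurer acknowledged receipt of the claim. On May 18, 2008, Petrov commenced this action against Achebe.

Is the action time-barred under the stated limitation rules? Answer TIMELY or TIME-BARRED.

TIMELY

Accrual is tied to discovery, so the period began on April 16, 2007 rather than on May 27, 2005 when the act occurred.
The untolled deadline — 1 year after April 16, 2007 — is April 16, 2008.
The period was tolled for 46 days by the emergency suspension of filing deadlines (March 26, 2008 to May 11, 2008), pushing the deadline to June 1, 2008.
Although the plaintiff's incapacity ran from August 15, 2007 to March 22, 2008, the stated rules do not make that a tolling event, so it is disregarded.
The other events in the timeline have no effect on the limitation period under the stated rules.
Filing on May 18, 2008 beat the June 1, 2008 deadline — the action is timely.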